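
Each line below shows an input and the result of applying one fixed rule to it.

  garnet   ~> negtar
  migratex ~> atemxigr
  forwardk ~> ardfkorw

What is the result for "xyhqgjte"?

gjtxeyhq

The rule is to swap the first and last characters, then swap the front and back halves of the string.
For "xyhqgjte", step one produces "eyhqgjtx"; step two turns that into "gjtxeyhq".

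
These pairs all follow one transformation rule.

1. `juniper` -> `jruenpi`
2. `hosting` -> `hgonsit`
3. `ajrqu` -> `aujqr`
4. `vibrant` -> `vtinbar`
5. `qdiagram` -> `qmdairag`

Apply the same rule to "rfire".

refri

Each output is the input with this applied: take characters alternately from the front and the back (1st, last, 2nd, 2nd-last, ...).
For "rfire" the result is "refri".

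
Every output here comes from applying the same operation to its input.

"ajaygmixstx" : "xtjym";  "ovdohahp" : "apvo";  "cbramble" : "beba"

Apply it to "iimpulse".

The pattern: keep every other character starting from the second (positions 2nd, 4th, 6th, ...), then move the last 2 characters to the front (rotate right by 2).
Applying that to "iimpulse" gives "leip".
(Check on "ajaygmixstx": → "jymxt" → "xtjym" ✓)

leip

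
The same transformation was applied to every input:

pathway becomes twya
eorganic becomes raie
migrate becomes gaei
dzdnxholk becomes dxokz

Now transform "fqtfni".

tnf

What's happening: move the first 2 characters to the end (rotate left by 2), then keep every other character starting from the first (positions 1st, 3rd, 5th, ...).
Starting from "fqtfni": after the first operation, "tfnifq"; after the second, "tnf".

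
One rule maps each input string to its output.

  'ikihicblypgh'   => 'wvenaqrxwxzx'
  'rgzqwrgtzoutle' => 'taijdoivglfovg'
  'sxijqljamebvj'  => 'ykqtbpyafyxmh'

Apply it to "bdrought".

Looking at the pairs, the operation is to reverse the string, then shift every letter 11 places backward in the alphabet (wrapping around).
On "bdrought": the first step gives "thguordb", and the second then gives "iwvjdgsq".

iwvjdgsq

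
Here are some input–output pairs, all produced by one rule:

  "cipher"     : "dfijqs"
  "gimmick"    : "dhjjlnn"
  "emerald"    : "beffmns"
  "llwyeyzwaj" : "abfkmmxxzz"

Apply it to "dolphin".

What's happening: shift every letter 1 place forward in the alphabet (wrapping around), then sort the characters into alphabetical order.
Working it through for "dolphin": intermediate "epmqijo", final "eijmopq".

eijmopq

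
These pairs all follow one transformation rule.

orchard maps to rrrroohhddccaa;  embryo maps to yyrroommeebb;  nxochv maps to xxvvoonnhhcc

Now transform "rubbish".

uussrriihhbbbb

What's happening: sort the characters into reverse alphabetical order, then double every character.
On "rubbish": the first step gives "usrihbb", and the second then gives "uussrriihhbbbb".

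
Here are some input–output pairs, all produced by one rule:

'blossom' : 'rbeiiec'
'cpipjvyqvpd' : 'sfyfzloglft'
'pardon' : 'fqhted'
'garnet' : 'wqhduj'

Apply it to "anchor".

Each output is the input with this applied: shift every letter 10 places backward in the alphabet (wrapping around).
For "anchor" the result is "qdsxeh".

qdsxeh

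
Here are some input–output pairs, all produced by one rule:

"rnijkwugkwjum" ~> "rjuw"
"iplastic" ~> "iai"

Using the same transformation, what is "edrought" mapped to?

The pattern: delete the last character, then keep one character in every 3, starting at position 1 (positions 1st, 4th, 7th, ...).
"edrought" → "edrough" → "eoh".

eoh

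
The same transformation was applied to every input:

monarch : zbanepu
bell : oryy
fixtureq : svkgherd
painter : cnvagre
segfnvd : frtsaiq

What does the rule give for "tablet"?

Looking at the pairs, the operation is to shift every letter 13 places forward in the alphabet (wrapping around) — i.e. ROT13.
On "tablet" that produces "gnoyrg".

gnoyrg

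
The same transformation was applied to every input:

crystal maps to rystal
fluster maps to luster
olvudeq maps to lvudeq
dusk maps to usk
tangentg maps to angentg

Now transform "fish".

Looking at the pairs, the operation is to delete the first character.
"fish" → "ish".

ish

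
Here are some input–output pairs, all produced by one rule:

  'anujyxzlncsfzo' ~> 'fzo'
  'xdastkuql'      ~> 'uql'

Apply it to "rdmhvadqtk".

qtk

What's happening: keep only the last 3 characters.
Doing the same to "rdmhvadqtk": "qtk".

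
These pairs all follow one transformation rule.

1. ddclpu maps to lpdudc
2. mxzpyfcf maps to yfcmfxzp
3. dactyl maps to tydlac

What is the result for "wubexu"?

exwuub

What's happening: swap the first and last characters, then swap the front and back halves of the string.
For "wubexu" the result is "exwuub".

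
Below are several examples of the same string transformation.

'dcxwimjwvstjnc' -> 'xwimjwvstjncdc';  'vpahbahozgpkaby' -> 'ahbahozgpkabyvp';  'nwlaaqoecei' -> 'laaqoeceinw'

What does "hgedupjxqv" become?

edupjxqvhg

Rule — move the first 2 characters to the end (rotate left by 2).
For "hgedupjxqv" the result is "edupjxqvhg".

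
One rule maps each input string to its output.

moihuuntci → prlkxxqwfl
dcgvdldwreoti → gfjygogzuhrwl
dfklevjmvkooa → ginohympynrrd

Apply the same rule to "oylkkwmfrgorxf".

rbonnzpiujruai

The rule is to shift every letter 3 places forward in the alphabet (wrapping around).
So "oylkkwmfrgorxf" becomes "rbonnzpiujruai".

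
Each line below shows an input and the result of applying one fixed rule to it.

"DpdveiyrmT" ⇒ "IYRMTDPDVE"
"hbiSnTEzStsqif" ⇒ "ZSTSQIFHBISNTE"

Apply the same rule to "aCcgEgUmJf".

Each output is the input with this applied: swap the front and back halves of the string, then convert every letter to uppercase.
Working it through for "aCcgEgUmJf": intermediate "gUmJfaCcgE", final "GUMJFACCGE".

GUMJFACCGE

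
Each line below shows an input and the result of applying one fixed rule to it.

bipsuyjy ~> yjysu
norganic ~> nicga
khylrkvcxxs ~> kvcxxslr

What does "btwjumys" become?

Each output is the input with this applied: delete the first 3 characters, then move the first 2 characters to the end (rotate left by 2).
"btwjumys" → "jumys" → "mysju".

mysju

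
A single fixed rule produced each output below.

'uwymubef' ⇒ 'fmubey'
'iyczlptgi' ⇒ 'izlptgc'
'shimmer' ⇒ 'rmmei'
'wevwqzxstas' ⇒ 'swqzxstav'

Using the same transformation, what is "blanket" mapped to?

In each case the input is transformed by: delete the first 2 characters, then swap the first and last characters.
Starting from "blanket": after the first operation, "anket"; after the second, "tnkea".

tnkea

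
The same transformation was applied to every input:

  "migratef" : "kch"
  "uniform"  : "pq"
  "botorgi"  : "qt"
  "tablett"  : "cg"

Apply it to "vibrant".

kc

What's happening: keep one character in every 3, starting at position 2 (positions 2nd, 5th, 8th, ...), then shift every letter 2 places forward in the alphabet (wrapping around).
On "vibrant" that produces "kc".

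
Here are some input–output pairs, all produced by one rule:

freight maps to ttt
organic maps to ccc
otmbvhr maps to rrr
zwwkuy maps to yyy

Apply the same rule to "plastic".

Each output is the input with this applied: repeat every character 3 times, then keep only the last 3 characters.
For "plastic", step one produces "ppplllaaassstttiiiccc"; step two turns that into "ccc".

ccc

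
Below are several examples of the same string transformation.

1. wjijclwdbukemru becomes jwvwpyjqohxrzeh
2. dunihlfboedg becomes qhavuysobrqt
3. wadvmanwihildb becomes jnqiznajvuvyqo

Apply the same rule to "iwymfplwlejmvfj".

The transformation: shift every letter 13 places forward in the alphabet (wrapping around) — i.e. ROT13.
On "iwymfplwlejmvfj" that produces "vjlzscyjyrwzisw".

vjlzscyjyrwzisw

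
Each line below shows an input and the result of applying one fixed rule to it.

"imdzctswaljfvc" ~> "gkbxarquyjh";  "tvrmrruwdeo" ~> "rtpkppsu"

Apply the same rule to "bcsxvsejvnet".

zaqvtqcht

Rule — shift every letter 2 places backward in the alphabet (wrapping around), then delete the last 3 characters.
For "bcsxvsejvnet", step one produces "zaqvtqchtlcr"; step two turns that into "zaqvtqcht".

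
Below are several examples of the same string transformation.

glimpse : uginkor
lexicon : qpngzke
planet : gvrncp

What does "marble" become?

In each case the input is transformed by: shift every letter 2 places forward in the alphabet (wrapping around), then move the last 2 characters to the front (rotate right by 2).
On "marble" that produces "ngoctd".

ngoctd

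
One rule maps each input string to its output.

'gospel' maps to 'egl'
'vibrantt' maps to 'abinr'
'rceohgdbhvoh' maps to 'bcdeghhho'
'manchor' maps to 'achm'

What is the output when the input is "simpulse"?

eilmp

What's happening: sort the characters into alphabetical order, then delete the last 3 characters.
Applying that to "simpulse" gives "eilmp".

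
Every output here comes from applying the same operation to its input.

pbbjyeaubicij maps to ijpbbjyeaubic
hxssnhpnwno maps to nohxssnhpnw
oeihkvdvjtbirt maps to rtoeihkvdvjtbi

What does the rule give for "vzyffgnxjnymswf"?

Each output is the input with this applied: move the last 2 characters to the front (rotate right by 2).
Doing the same to "vzyffgnxjnymswf": "wfvzyffgnxjnyms".

wfvzyffgnxjnyms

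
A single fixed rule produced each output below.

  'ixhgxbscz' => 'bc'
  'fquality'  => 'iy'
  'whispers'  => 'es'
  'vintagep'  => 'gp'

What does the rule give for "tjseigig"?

gg

What's happening: keep every other character starting from the second (positions 2nd, 4th, 6th, ...), then delete the first 2 characters.
For "tjseigig", step one produces "jegg"; step two turns that into "gg".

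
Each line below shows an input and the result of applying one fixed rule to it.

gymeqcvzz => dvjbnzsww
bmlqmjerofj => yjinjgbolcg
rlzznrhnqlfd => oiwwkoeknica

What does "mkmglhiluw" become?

jhjdiefirt

The pattern: shift every letter 3 places backward in the alphabet (wrapping around).
Doing the same to "mkmglhiluw": "jhjdiefirt".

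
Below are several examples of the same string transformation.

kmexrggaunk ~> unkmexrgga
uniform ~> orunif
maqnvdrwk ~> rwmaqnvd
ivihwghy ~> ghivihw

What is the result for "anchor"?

The pattern: delete the last character, then move the last 2 characters to the front (rotate right by 2).
"anchor" → "ancho" → "hoanc".

hoanc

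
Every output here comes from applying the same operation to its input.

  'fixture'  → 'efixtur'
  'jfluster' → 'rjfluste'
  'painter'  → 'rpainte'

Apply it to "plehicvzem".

mplehicvze

The transformation: move the last character to the front.
Applying that to "plehicvzem" gives "mplehicvze".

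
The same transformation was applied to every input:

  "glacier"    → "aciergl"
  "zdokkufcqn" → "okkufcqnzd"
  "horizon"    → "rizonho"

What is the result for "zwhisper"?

What's happening: move the first 2 characters to the end (rotate left by 2).
Doing the same to "zwhisper": "hisperzw".

hisperzw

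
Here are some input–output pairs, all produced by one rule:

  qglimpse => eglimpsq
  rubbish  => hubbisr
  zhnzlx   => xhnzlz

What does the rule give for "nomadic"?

Each output is the input with this applied: swap the first and last characters.
"nomadic" → "comadin".

comadin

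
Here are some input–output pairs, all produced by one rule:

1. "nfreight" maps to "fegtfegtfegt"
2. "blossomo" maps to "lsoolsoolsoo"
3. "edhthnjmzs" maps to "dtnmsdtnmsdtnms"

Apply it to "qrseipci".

In each case the input is transformed by: keep every other character starting from the second (positions 2nd, 4th, 6th, ...), then write the whole string 3 times in a row.
Working it through for "qrseipci": intermediate "repi", final "repirepirepi".

repirepirepi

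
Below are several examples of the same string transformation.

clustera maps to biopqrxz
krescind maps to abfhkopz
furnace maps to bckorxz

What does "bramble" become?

bijoxyy

Rule — shift every letter 3 places backward in the alphabet (wrapping around), then sort the characters into alphabetical order.
Working it through for "bramble": intermediate "yoxjyib", final "bijoxyy".
(Check on "furnace": → "crokxzb" → "bckorxz" ✓)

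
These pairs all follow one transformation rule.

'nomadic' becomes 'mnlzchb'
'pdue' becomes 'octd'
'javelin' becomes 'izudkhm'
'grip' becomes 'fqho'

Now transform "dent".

The transformation: shift every letter 1 place backward in the alphabet (wrapping around).
For "dent" the result is "cdms".

cdms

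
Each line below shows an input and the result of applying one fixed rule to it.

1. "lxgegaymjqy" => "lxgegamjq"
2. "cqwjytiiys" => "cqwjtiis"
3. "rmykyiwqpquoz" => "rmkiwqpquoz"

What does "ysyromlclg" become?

Looking at the pairs, the operation is to remove every "y".
Doing the same to "ysyromlclg": "sromlclg".

sromlclg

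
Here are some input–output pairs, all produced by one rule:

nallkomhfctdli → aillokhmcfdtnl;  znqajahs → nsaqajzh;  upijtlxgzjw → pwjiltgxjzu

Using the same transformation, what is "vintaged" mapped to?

Looking at the pairs, the operation is to swap the first and last characters, then swap each adjacent pair of characters (1↔2, 3↔4, ...).
Working it through for "vintaged": intermediate "dintagev", final "idtngave".

idtngave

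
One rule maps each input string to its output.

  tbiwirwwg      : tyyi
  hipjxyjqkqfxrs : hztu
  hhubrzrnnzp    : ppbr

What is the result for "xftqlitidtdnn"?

What's happening: shift every letter 2 places forward in the alphabet (wrapping around), then keep only the last 4 characters.
Starting from "xftqlitidtdnn": after the first operation, "zhvsnkvkfvfpp"; after the second, "vfpp".
(Check on "tbiwirwwg": → "vdkyktyyi" → "tyyi" ✓)

vfpp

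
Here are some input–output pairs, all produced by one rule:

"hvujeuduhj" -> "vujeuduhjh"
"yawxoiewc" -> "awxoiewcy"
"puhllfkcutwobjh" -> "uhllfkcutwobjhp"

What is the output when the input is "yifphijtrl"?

Each output is the input with this applied: move the first character to the end.
"yifphijtrl" → "ifphijtrly".

ifphijtrly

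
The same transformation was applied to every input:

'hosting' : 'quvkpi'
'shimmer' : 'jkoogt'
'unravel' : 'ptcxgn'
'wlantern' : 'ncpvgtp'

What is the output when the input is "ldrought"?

ftqwijv

The rule is to shift every letter 2 places forward in the alphabet (wrapping around), then delete the first character.
For "ldrought", step one produces "nftqwijv"; step two turns that into "ftqwijv".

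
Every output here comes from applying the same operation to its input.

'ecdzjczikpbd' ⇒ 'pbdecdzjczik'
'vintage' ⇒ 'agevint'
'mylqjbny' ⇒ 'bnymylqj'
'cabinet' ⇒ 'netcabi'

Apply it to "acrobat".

The rule is to move the last 3 characters to the front (rotate right by 3).
For "acrobat" the result is "batacro".

batacro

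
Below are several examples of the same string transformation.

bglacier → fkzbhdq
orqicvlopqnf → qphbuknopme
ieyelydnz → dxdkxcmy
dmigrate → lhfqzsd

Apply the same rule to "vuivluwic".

Each output is the input with this applied: shift every letter 1 place backward in the alphabet (wrapping around), then delete the first character.
Applying both steps to "vuivluwic": "uthuktvhb", then "thuktvhb".
(Check on "orqicvlopqnf": → "nqphbuknopme" → "qphbuknopme" ✓)

thuktvhb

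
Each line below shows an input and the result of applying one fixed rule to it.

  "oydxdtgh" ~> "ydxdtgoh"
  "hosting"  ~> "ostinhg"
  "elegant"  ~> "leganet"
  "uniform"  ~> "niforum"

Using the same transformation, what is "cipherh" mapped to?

The transformation: swap the first and last characters, then move the first character to the end.
Working it through for "cipherh": intermediate "hipherc", final "ipherch".
(Check on "uniform": → "mniforu" → "niforum" ✓)

ipherch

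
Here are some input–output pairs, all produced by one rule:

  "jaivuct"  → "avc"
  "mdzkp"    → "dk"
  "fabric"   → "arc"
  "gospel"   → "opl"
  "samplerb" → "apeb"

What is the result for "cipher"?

ihr

The pattern: keep every other character starting from the second (positions 2nd, 4th, 6th, ...).
Doing the same to "cipher": "ihr".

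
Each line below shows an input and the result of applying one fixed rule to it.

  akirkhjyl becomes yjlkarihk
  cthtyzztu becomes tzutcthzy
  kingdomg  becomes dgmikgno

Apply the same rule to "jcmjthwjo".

The pattern: swap each adjacent pair of characters (1↔2, 3↔4, ...), then move the last 3 characters to the front (rotate right by 3).
For "jcmjthwjo", step one produces "cjjmhtjwo"; step two turns that into "jwocjjmht".

jwocjjmht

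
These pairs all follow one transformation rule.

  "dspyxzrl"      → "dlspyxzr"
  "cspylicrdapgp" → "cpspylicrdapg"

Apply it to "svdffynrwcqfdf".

sfvdffynrwcqfd

Looking at the pairs, the operation is to swap the first and last characters, then move the last character to the front.
Applying that to "svdffynrwcqfdf" gives "sfvdffynrwcqfd".
(Check on "dspyxzrl": → "lspyxzrd" → "dlspyxzr" ✓)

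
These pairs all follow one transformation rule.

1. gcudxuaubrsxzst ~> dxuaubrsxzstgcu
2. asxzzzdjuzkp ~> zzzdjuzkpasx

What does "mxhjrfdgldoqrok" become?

jrfdgldoqrokmxh

What's happening: move the first 3 characters to the end (rotate left by 3).
So "mxhjrfdgldoqrok" becomes "jrfdgldoqrokmxh".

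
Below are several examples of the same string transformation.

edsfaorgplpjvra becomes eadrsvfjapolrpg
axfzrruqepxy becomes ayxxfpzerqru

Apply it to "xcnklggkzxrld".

The transformation: take characters alternately from the front and the back (1st, last, 2nd, 2nd-last, ...).
For "xcnklggkzxrld" the result is "xdclnrkxlzgkg".

xdclnrkxlzgkg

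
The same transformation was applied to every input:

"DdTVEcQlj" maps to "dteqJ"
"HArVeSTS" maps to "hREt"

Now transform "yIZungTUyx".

The rule is to flip the case of every letter, then keep every other character starting from the first (positions 1st, 3rd, 5th, ...).
On "yIZungTUyx" that produces "YzNtY".
(Check on "DdTVEcQlj": → "dDtveCqLJ" → "dteqJ" ✓)

YzNtY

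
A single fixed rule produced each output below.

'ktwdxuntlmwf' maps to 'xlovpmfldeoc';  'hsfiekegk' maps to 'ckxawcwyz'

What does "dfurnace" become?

wxmjfsuv

The rule is to shift every letter 8 places backward in the alphabet (wrapping around), then swap the first and last characters.
Working it through for "dfurnace": intermediate "vxmjfsuw", final "wxmjfsuv".
(Check on "ktwdxuntlmwf": → "clovpmfldeox" → "xlovpmfldeoc" ✓)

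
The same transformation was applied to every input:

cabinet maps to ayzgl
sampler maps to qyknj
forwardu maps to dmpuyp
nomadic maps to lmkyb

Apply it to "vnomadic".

The rule is to shift every letter 2 places backward in the alphabet (wrapping around), then delete the last 2 characters.
Applying both steps to "vnomadic": "tlmkybga", then "tlmkyb".

tlmkyb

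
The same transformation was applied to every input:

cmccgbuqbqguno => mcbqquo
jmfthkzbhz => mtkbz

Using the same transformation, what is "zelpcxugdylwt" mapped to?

epxgyw

In each case the input is transformed by: keep every other character starting from the second (positions 2nd, 4th, 6th, ...).
Doing the same to "zelpcxugdylwt": "epxgyw".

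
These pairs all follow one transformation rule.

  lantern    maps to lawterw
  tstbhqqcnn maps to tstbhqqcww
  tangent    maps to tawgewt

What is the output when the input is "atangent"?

atawgewt

The transformation: replace every "n" with "w".
So "atangent" becomes "atawgewt".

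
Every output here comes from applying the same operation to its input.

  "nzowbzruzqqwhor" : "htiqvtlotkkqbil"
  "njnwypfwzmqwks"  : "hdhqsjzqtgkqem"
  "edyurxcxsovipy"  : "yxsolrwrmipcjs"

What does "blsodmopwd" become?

vfmixgijqx

Rule — shift every letter 6 places backward in the alphabet (wrapping around).
"blsodmopwd" → "vfmixgijqx".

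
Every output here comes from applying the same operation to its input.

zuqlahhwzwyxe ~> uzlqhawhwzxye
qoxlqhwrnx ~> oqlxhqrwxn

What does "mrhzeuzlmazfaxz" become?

Rule — swap each adjacent pair of characters (1↔2, 3↔4, ...).
On "mrhzeuzlmazfaxz" that produces "rmzhuelzamfzxaz".

rmzhuelzamfzxaz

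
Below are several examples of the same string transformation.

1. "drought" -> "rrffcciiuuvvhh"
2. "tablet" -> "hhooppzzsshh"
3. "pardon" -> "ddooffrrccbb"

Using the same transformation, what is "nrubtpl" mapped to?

bbffiipphhddzz

The rule is to double every character, then shift every letter 12 places backward in the alphabet (wrapping around).
Working it through for "nrubtpl": intermediate "nnrruubbttppll", final "bbffiipphhddzz".
(Check on "tablet": → "ttaabblleett" → "hhooppzzsshh" ✓)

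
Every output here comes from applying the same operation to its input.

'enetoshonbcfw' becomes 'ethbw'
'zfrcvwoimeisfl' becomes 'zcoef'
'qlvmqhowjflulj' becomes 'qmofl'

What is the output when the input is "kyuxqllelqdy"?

kxlq

The rule is to keep one character in every 3, starting at position 1 (positions 1st, 4th, 7th, ...).
Applying that to "kyuxqllelqdy" gives "kxlq".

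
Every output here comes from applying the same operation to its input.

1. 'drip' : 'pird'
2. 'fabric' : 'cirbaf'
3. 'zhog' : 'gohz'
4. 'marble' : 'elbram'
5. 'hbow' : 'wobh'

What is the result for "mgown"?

Each output is the input with this applied: reverse the string.
"mgown" → "nwogm".

nwogm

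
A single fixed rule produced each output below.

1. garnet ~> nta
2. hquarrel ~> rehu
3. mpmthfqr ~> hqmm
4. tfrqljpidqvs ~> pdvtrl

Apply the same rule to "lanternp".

enln

The rule is to swap the front and back halves of the string, then keep every other character starting from the first (positions 1st, 3rd, 5th, ...).
Applying both steps to "lanternp": "ernplant", then "enln".
(Check on "tfrqljpidqvs": → "pidqvstfrqlj" → "pdvtrl" ✓)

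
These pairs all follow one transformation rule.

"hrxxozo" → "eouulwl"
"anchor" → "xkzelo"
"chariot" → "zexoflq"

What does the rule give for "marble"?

Rule — shift every letter 3 places backward in the alphabet (wrapping around).
On "marble" that produces "jxoyib".

jxoyib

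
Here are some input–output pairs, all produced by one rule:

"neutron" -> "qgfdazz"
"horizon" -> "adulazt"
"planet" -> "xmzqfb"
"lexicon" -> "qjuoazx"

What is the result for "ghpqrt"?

The pattern: shift every letter 12 places forward in the alphabet (wrapping around), then move the first character to the end.
Applying both steps to "ghpqrt": "stbcdf", then "tbcdfs".

tbcdfs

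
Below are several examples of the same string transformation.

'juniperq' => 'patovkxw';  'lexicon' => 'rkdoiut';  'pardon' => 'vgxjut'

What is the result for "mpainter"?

In each case the input is transformed by: shift every letter 6 places forward in the alphabet (wrapping around).
Doing the same to "mpainter": "svgotzkx".

svgotzkx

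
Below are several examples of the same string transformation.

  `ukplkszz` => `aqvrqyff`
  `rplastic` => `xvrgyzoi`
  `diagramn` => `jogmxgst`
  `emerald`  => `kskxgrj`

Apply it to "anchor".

gtinux

In each case the input is transformed by: shift every letter 6 places forward in the alphabet (wrapping around).
So "anchor" becomes "gtinux".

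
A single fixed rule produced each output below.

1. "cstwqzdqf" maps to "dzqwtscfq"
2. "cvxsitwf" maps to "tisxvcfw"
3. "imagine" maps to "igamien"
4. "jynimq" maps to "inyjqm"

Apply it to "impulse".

The transformation: reverse the string, then move the first 2 characters to the end (rotate left by 2).
"impulse" → "eslupmi" → "lupmies".

lupmies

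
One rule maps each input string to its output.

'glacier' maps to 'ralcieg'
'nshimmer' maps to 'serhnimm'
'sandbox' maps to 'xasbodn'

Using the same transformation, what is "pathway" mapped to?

yawathp

Looking at the pairs, the operation is to sort the characters into reverse alphabetical order, then take characters alternately from the front and the back (1st, last, 2nd, 2nd-last, ...).
On "pathway": the first step gives "ywtphaa", and the second then gives "yawathp".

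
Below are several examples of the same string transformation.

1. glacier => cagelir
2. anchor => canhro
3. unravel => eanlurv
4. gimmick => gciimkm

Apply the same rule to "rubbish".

The transformation: sort the characters into alphabetical order, then swap each adjacent pair of characters (1↔2, 3↔4, ...).
For "rubbish", step one produces "bbhirsu"; step two turns that into "bbihsru".

bbihsru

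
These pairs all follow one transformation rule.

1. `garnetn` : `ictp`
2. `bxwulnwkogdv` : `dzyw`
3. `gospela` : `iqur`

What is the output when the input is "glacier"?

The pattern: shift every letter 2 places forward in the alphabet (wrapping around), then keep only the first 4 characters.
Starting from "glacier": after the first operation, "incekgt"; after the second, "ince".
(Check on "garnetn": → "ictpgvp" → "ictp" ✓)

ince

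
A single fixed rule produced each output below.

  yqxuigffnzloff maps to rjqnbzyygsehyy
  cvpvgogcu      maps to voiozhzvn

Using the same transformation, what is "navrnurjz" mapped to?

gtokgnkcs

In each case the input is transformed by: shift every letter 7 places backward in the alphabet (wrapping around).
Doing the same to "navrnurjz": "gtokgnkcs".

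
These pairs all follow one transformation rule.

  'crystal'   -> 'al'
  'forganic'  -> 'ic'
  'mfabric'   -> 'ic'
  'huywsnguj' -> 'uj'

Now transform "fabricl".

cl

The pattern: keep only the last 2 characters.
Applying that to "fabricl" gives "cl".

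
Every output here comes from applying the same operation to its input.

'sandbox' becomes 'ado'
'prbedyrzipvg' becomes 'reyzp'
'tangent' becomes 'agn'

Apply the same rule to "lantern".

Rule — delete the last character, then keep every other character starting from the second (positions 2nd, 4th, 6th, ...).
On "lantern": the first step gives "lanter", and the second then gives "atr".

atr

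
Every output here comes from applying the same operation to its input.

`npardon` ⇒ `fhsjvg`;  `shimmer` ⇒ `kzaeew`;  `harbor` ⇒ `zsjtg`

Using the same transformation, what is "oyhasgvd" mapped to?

Each output is the input with this applied: delete the last character, then shift every letter 8 places backward in the alphabet (wrapping around).
On "oyhasgvd": the first step gives "oyhasgv", and the second then gives "gqzskyn".

gqzskyn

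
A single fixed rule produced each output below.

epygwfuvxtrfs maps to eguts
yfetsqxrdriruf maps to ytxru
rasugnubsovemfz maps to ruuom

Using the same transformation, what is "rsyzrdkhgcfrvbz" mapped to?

rzkcv

The rule is to keep one character in every 3, starting at position 1 (positions 1st, 4th, 7th, ...).
Doing the same to "rsyzrdkhgcfrvbz": "rzkcv".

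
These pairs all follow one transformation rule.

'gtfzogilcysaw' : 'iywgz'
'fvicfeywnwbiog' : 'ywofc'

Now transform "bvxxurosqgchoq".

Looking at the pairs, the operation is to keep one character in every 3, starting at position 1 (positions 1st, 4th, 7th, ...), then move the last 3 characters to the front (rotate right by 3).
For "bvxxurosqgchoq", step one produces "bxogo"; step two turns that into "ogobx".

ogobx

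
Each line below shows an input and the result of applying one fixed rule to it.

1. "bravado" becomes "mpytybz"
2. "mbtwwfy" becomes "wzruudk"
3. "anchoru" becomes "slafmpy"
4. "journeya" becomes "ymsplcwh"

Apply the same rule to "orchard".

Each output is the input with this applied: swap the first and last characters, then shift every letter 2 places backward in the alphabet (wrapping around).
Working it through for "orchard": intermediate "drcharo", final "bpafypm".
(Check on "anchoru": → "unchora" → "slafmpy" ✓)

bpafypm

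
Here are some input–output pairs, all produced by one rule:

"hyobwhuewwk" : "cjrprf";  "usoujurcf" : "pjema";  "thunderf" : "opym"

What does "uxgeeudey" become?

pbzyt

The transformation: shift every letter 5 places backward in the alphabet (wrapping around), then keep every other character starting from the first (positions 1st, 3rd, 5th, ...).
"uxgeeudey" → "pbzyt".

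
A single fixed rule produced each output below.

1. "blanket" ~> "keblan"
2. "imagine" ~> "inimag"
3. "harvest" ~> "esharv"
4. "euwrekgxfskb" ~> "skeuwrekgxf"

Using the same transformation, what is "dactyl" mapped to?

Looking at the pairs, the operation is to delete the last character, then move the last 2 characters to the front (rotate right by 2).
Starting from "dactyl": after the first operation, "dacty"; after the second, "tydac".

tydac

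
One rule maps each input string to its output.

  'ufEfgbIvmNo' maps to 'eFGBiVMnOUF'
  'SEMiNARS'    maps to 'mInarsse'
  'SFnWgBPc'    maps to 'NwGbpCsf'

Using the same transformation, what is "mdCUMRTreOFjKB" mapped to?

Each output is the input with this applied: move the first 2 characters to the end (rotate left by 2), then flip the case of every letter.
Doing the same to "mdCUMRTreOFjKB": "cumrtREofJkbMD".

cumrtREofJkbMD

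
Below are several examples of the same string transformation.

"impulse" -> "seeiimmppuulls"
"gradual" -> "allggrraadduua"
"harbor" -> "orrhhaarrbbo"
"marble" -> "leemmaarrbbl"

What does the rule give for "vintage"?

geevviinnttaag

The transformation: double every character, then move the last 3 characters to the front (rotate right by 3).
Starting from "vintage": after the first operation, "vviinnttaaggee"; after the second, "geevviinnttaag".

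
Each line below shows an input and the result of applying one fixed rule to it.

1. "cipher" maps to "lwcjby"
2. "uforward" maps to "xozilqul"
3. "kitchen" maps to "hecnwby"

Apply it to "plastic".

What's happening: move the last character to the front, then shift every letter 6 places backward in the alphabet (wrapping around).
Applying both steps to "plastic": "cplasti", then "wjfumnc".

wjfumnc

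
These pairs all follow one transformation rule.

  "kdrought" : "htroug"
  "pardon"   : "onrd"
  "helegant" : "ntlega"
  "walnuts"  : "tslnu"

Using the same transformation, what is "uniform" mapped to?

Looking at the pairs, the operation is to delete the first 2 characters, then move the last 2 characters to the front (rotate right by 2).
Applying both steps to "uniform": "iform", then "rmifo".

rmifo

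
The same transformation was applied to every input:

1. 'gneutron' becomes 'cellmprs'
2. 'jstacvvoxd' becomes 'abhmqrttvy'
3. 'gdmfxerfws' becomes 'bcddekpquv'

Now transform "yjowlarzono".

Looking at the pairs, the operation is to shift every letter 2 places backward in the alphabet (wrapping around), then sort the characters into alphabetical order.
On "yjowlarzono": the first step gives "whmujypxmlm", and the second then gives "hjlmmmpuwxy".
(Check on "gneutron": → "elcsrpml" → "cellmprs" ✓)

hjlmmmpuwxy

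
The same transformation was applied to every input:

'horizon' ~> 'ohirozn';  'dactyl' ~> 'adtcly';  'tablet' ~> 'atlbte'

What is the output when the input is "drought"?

The transformation: swap each adjacent pair of characters (1↔2, 3↔4, ...).
Applying that to "drought" gives "rduohgt".

rduohgt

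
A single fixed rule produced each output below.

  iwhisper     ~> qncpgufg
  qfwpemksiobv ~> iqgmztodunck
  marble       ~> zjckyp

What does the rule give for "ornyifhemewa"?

The rule is to swap the front and back halves of the string, then shift every letter 2 places backward in the alphabet (wrapping around).
Starting from "ornyifhemewa": after the first operation, "hemewaornyif"; after the second, "fckcuymplwgd".

fckcuymplwgd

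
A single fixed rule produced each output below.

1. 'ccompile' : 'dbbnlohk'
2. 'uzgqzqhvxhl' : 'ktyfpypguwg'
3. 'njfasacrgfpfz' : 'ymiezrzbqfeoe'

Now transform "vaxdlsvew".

vuzwckrud

Rule — move the last character to the front, then shift every letter 1 place backward in the alphabet (wrapping around).
Working it through for "vaxdlsvew": intermediate "wvaxdlsve", final "vuzwckrud".
(Check on "ccompile": → "eccompil" → "dbbnlohk" ✓)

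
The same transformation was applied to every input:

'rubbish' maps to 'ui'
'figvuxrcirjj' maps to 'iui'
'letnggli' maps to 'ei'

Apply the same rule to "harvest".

ae

In each case the input is transformed by: keep only the vowels.
For "harvest" the result is "ae".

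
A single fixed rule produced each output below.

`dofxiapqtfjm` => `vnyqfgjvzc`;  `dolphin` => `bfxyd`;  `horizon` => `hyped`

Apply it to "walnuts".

In each case the input is transformed by: delete the first 2 characters, then shift every letter 10 places backward in the alphabet (wrapping around).
For "walnuts", step one produces "lnuts"; step two turns that into "bdkji".

bdkji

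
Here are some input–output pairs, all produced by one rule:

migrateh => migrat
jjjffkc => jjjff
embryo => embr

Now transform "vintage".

Looking at the pairs, the operation is to delete the last 2 characters.
So "vintage" becomes "vinta".

vinta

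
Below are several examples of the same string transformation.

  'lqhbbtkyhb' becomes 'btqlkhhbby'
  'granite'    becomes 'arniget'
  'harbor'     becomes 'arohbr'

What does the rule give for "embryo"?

bromey

The pattern: sort the characters into reverse alphabetical order, then swap the first and last characters.
"embryo" → "yromeb" → "bromey".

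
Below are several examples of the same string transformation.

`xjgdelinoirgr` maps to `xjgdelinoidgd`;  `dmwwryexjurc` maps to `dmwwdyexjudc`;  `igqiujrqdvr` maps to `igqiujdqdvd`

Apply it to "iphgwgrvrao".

iphgwgdvdao

Rule — replace every "r" with "d".
Doing the same to "iphgwgrvrao": "iphgwgdvdao".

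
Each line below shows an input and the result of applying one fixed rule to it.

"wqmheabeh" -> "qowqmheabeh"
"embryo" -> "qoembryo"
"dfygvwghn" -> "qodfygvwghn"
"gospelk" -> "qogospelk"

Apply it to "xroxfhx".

The pattern: prepend "qo".
For "xroxfhx" the result is "qoxroxfhx".

qoxroxfhx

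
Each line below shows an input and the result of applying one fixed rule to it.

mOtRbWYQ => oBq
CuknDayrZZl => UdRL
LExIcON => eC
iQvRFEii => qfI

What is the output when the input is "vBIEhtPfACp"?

bHFP

Each output is the input with this applied: keep one character in every 3, starting at position 2 (positions 2nd, 5th, 8th, ...), then flip the case of every letter.
Working it through for "vBIEhtPfACp": intermediate "Bhfp", final "bHFP".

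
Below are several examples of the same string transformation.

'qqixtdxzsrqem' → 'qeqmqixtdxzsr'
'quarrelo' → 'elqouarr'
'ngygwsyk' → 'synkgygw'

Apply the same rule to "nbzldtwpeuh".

Each output is the input with this applied: swap the first and last characters, then move the last 3 characters to the front (rotate right by 3).
For "nbzldtwpeuh", step one produces "hbzldtwpeun"; step two turns that into "eunhbzldtwp".

eunhbzldtwp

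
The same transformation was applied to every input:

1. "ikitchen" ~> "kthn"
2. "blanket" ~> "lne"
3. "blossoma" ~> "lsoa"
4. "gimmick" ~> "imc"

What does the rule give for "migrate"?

irt

Looking at the pairs, the operation is to keep every other character starting from the second (positions 2nd, 4th, 6th, ...).
Doing the same to "migrate": "irt".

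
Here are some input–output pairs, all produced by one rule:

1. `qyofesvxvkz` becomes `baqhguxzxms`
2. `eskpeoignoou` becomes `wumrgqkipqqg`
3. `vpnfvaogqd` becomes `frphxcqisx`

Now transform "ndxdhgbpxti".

Each output is the input with this applied: swap the first and last characters, then shift every letter 2 places forward in the alphabet (wrapping around).
Starting from "ndxdhgbpxti": after the first operation, "idxdhgbpxtn"; after the second, "kfzfjidrzvp".

kfzfjidrzvp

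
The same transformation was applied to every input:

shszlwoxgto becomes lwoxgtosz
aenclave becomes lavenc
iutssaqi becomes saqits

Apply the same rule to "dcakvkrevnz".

vkrevnzak

In each case the input is transformed by: delete the first 2 characters, then move the first 2 characters to the end (rotate left by 2).
For "dcakvkrevnz", step one produces "akvkrevnz"; step two turns that into "vkrevnzak".
(Check on "shszlwoxgto": → "szlwoxgto" → "lwoxgtosz" ✓)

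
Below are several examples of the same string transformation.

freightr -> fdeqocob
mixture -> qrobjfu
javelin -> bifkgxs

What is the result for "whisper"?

In each case the input is transformed by: shift every letter 3 places backward in the alphabet (wrapping around), then move the first 3 characters to the end (rotate left by 3).
Applying both steps to "whisper": "tefpmbo", then "pmbotef".

pmbotef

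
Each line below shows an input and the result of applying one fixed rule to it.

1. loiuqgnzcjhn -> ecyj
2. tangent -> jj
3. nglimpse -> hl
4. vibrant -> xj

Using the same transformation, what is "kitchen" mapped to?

pa

What's happening: keep one character in every 3, starting at position 3 (positions 3rd, 6th, 9th, ...), then shift every letter 4 places backward in the alphabet (wrapping around).
For "kitchen", step one produces "te"; step two turns that into "pa".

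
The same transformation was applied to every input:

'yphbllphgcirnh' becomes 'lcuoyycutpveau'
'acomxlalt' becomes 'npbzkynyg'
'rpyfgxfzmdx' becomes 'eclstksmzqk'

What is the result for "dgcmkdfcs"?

qtpzxqspf

In each case the input is transformed by: shift every letter 13 places forward in the alphabet (wrapping around) — i.e. ROT13.
Applying that to "dgcmkdfcs" gives "qtpzxqspf".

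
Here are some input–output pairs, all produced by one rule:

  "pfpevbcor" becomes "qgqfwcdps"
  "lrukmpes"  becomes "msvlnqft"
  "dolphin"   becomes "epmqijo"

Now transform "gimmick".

The pattern: shift every letter 1 place forward in the alphabet (wrapping around).
Doing the same to "gimmick": "hjnnjdl".

hjnnjdl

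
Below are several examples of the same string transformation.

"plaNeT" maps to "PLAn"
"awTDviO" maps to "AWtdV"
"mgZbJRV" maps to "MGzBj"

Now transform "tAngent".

Each output is the input with this applied: delete the last 2 characters, then flip the case of every letter.
"tAngent" → "tAnge" → "TaNGE".

TaNGE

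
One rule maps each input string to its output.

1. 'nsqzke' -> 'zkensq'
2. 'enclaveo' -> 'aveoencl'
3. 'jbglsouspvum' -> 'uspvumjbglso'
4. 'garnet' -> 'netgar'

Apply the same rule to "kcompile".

pilekcom

In each case the input is transformed by: swap the front and back halves of the string.
Applying that to "kcompile" gives "pilekcom".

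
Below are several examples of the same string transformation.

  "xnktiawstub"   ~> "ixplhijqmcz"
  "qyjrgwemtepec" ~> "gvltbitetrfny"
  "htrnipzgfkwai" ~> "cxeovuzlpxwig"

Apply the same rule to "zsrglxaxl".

What's happening: shift every letter 11 places backward in the alphabet (wrapping around), then move the first 3 characters to the end (rotate left by 3).
"zsrglxaxl" → "ohgvampma" → "vampmaohg".

vampmaohg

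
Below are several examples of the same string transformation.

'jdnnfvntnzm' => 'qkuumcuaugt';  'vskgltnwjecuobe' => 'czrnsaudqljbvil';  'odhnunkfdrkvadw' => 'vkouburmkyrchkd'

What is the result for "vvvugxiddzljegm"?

Rule — shift every letter 7 places forward in the alphabet (wrapping around).
Applying that to "vvvugxiddzljegm" gives "cccbnepkkgsqlnt".

cccbnepkkgsqlnt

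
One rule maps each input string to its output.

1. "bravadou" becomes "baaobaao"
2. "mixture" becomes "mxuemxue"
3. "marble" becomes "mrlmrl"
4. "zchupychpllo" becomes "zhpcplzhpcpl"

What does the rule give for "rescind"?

Looking at the pairs, the operation is to keep every other character starting from the first (positions 1st, 3rd, 5th, ...), then write the whole string twice.
For "rescind", step one produces "rsid"; step two turns that into "rsidrsid".

rsidrsid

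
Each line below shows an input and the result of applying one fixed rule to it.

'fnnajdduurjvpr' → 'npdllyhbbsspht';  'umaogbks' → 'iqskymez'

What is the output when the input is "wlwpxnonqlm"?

The rule is to move the last 2 characters to the front (rotate right by 2), then shift every letter 2 places backward in the alphabet (wrapping around).
Doing the same to "wlwpxnonqlm": "jkujunvlmlo".

jkujunvlmlo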